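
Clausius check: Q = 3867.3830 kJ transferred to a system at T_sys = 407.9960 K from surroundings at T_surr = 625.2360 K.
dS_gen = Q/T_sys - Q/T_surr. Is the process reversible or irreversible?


dS_sys = 3867.3830/407.9960 = 9.4790 kJ/K
dS_surr = -3867.3830/625.2360 = -6.1855 kJ/K
dS_gen = 9.4790 - 6.1855 = 3.2935 kJ/K (irreversible)

dS_gen = 3.2935 kJ/K, irreversible


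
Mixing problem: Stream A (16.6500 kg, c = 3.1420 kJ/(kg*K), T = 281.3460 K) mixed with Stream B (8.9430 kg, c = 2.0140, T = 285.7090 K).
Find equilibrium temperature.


num = 19864.3816
den = 70.3255
Tf = 282.4634 K

282.4634 K


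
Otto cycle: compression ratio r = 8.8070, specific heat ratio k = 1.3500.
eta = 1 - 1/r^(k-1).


r^(k-1) = 2.1414
eta = 1 - 1/2.1414 = 0.5330 = 53.3007%

53.3007%


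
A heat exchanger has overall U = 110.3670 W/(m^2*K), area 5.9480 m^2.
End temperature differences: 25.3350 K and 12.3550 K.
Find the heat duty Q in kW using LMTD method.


LMTD = 18.0748 K
Q = 110.3670 * 5.9480 * 18.0748 = 11865.4507 W = 11.8655 kW

11.8655 kW


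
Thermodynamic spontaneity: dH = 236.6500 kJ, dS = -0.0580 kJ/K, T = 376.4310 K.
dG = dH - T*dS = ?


T*dS = 376.4310 * -0.0580 = -21.8330 kJ
dG = 236.6500 + 21.8330 = 258.4830 kJ (non-spontaneous)

dG = 258.4830 kJ, non-spontaneous


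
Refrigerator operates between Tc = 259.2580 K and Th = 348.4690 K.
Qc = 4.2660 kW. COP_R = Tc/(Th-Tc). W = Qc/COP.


COP = 259.2580 / 89.2110 = 2.9061
W = 4.2660 / 2.9061 = 1.4679 kW

COP = 2.9061, W = 1.4679 kW


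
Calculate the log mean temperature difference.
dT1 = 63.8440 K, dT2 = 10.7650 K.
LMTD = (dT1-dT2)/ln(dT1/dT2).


dT1/dT2 = 5.9307
ln(dT1/dT2) = 1.7801
LMTD = 53.0790 / 1.7801 = 29.8173 K

29.8173 K


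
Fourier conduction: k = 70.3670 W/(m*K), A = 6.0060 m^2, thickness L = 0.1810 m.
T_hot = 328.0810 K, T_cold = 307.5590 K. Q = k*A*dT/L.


dT = 20.5220 K
Q = 70.3670 * 6.0060 * 20.5220 / 0.1810 = 47917.6457 W

47917.6457 W


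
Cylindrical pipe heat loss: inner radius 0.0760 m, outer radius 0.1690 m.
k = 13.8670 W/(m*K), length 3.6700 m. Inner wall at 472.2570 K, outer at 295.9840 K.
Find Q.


dT = 176.2730 K
ln(ro/ri) = 0.7992
Q = 2*pi*13.8670*3.6700*176.2730 / 0.7992 = 70530.6011 W

70530.6011 W


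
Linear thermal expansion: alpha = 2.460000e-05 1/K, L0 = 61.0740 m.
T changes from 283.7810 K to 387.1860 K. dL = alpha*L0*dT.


dT = 103.4050 K
dL = 2.460000e-05 * 61.0740 * 103.4050 = 0.155358 m
L_final = 61.229358 m

dL = 0.155358 m


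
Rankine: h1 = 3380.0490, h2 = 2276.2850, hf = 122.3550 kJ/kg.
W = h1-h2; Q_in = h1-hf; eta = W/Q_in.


W = 1103.7640 kJ/kg
Q_in = 3257.6940 kJ/kg
eta = 0.3388 = 33.8818%

eta = 33.8818%


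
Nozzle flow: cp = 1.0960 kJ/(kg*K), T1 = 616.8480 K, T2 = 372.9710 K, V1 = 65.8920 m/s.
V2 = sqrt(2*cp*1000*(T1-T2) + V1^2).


dT = 243.8770 K
2*cp*1000*dT = 534578.3840
V1^2 = 4341.7557
V2 = sqrt(538920.1397) = 734.1118 m/s

734.1118 m/s


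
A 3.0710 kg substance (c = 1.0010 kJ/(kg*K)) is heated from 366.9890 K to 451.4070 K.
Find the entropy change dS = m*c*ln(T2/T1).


T2/T1 = 1.2300
ln(T2/T1) = 0.2070
dS = 3.0710 * 1.0010 * 0.2070 = 0.6364 kJ/K

0.6364 kJ/K


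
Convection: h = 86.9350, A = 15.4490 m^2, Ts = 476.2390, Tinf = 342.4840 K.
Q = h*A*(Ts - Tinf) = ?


dT = 133.7550 K
Q = 86.9350 * 15.4490 * 133.7550 = 179640.8318 W

179640.8318 W


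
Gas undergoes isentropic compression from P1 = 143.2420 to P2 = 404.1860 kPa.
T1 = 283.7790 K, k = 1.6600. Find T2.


(k-1)/k = 0.3976
(P2/P1)^exp = 1.5105
T2 = 283.7790 * 1.5105 = 428.6463 K

428.6463 K


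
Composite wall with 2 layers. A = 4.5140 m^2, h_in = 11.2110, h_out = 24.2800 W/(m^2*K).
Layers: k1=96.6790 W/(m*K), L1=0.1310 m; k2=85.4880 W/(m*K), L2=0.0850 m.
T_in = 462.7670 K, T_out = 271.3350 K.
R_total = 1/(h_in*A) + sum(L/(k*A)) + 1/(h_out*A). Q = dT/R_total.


R_conv_in = 1/(11.2110*4.5140) = 0.0198
R_1 = 0.1310/(96.6790*4.5140) = 0.0003
R_2 = 0.0850/(85.4880*4.5140) = 0.0002
R_conv_out = 1/(24.2800*4.5140) = 0.0091
R_total = 0.0294 K/W
Q = 191.4320 / 0.0294 = 6510.2152 W

R_total = 0.0294 K/W, Q = 6510.2152 W


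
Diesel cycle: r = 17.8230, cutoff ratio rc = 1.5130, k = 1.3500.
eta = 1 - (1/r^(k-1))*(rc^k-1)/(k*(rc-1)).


r^(k-1) = 2.7406
rc^k = 1.7490
eta = 0.6054 = 60.5388%

60.5388%


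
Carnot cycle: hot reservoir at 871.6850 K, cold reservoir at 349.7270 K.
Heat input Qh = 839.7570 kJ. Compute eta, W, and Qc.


eta = 1 - 349.7270/871.6850 = 0.5988
W = 0.5988 * 839.7570 = 502.8398 kJ
Qc = 839.7570 - 502.8398 = 336.9172 kJ

eta = 59.8792%, W = 502.8398 kJ, Qc = 336.9172 kJ


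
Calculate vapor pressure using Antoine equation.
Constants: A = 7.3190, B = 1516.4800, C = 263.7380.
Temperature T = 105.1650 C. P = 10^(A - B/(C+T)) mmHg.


C+T = 368.9030
B/(C+T) = 4.1108
log10(P) = 7.3190 - 4.1108 = 3.2082
P = 10^3.2082 = 1615.1672 mmHg

1615.1672 mmHg


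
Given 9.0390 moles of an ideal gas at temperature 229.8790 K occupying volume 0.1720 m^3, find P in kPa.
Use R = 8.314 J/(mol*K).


P = nRT/V = 9.0390 * 8.314 * 229.8790 / 0.1720
= 17275.4634 / 0.1720 = 100438.7407 Pa = 100.4387 kPa

100.4387 kPa


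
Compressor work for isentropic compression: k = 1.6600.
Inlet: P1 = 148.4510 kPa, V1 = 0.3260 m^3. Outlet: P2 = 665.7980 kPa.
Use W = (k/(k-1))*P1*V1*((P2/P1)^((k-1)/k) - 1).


(k-1)/k = 0.3976
(P2/P1)^exp = 1.8161
W = 2.5152 * 148.4510 * 0.3260 * (1.8161 - 1) = 99.3330 kJ

99.3330 kJ


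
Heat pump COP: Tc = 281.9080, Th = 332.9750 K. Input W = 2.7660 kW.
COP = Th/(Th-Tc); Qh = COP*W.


COP = 332.9750 / 51.0670 = 6.5204
Qh = 6.5204 * 2.7660 = 18.0353 kW

COP = 6.5204, Qh = 18.0353 kW


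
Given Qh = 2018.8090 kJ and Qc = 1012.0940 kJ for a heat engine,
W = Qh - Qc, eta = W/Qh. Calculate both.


W = 2018.8090 - 1012.0940 = 1006.7150 kJ
eta = 1006.7150 / 2018.8090 = 0.4987 = 49.8668%

W = 1006.7150 kJ, eta = 49.8668%


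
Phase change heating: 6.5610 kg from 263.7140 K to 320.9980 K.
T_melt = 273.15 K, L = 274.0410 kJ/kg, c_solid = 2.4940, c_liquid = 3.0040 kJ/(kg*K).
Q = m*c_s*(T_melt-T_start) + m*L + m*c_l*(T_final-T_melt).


Q1 (sensible, solid) = 6.5610 * 2.4940 * 9.4360 = 154.4025 kJ
Q2 (latent) = 6.5610 * 274.0410 = 1797.9830 kJ
Q3 (sensible, liquid) = 6.5610 * 3.0040 * 47.8480 = 943.0479 kJ
Q_total = 2895.4334 kJ

2895.4334 kJ


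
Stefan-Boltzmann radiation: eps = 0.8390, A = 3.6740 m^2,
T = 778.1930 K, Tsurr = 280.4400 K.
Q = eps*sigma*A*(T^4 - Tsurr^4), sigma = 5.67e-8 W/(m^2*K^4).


T^4 = 3.6673e+11
Tsurr^4 = 6.1853e+09
Q = 0.8390 * 5.67e-8 * 3.6740 * 3.6055e+11 = 63015.3269 W

63015.3269 W


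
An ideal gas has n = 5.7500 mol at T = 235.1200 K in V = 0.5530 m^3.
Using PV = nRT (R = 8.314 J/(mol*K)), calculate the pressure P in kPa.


P = nRT/V = 5.7500 * 8.314 * 235.1200 / 0.5530
= 11240.0292 / 0.5530 = 20325.5500 Pa = 20.3256 kPa

20.3256 kPa


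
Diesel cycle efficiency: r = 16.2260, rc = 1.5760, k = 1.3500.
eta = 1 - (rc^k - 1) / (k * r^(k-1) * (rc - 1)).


r^(k-1) = 2.6520
rc^k = 1.8480
eta = 0.5888 = 58.8790%

58.8790%


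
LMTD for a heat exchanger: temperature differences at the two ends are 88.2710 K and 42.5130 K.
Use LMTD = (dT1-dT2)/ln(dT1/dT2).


dT1/dT2 = 2.0763
ln(dT1/dT2) = 0.7306
LMTD = 45.7580 / 0.7306 = 62.6306 K

62.6306 K


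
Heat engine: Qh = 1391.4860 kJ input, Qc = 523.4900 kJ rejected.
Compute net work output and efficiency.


W = 1391.4860 - 523.4900 = 867.9960 kJ
eta = 867.9960 / 1391.4860 = 0.6238 = 62.3791%

W = 867.9960 kJ, eta = 62.3791%


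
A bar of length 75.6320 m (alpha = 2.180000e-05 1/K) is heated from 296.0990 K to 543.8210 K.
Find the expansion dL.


dT = 247.7220 K
dL = 2.180000e-05 * 75.6320 * 247.7220 = 0.408438 m
L_final = 76.040438 m

dL = 0.408438 m


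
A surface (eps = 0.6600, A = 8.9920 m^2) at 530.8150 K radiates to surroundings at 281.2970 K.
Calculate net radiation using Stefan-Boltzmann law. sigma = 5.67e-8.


T^4 = 7.9391e+10
Tsurr^4 = 6.2612e+09
Q = 0.6600 * 5.67e-8 * 8.9920 * 7.3130e+10 = 24608.1541 W

24608.1541 W


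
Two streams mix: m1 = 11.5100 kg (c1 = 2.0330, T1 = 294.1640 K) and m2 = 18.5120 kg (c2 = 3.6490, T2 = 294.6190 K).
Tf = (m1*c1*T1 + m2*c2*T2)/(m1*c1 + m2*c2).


num = 26784.9859
den = 90.9501
Tf = 294.5019 K

294.5019 K


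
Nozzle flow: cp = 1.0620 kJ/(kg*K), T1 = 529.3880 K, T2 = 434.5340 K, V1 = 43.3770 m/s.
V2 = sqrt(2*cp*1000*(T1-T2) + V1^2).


dT = 94.8540 K
2*cp*1000*dT = 201469.8960
V1^2 = 1881.5641
V2 = sqrt(203351.4601) = 450.9451 m/s

450.9451 m/s


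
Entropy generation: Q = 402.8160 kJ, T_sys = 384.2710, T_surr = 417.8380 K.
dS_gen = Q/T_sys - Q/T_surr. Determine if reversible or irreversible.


dS_sys = 402.8160/384.2710 = 1.0483 kJ/K
dS_surr = -402.8160/417.8380 = -0.9640 kJ/K
dS_gen = 1.0483 - 0.9640 = 0.0842 kJ/K (irreversible)

dS_gen = 0.0842 kJ/K, irreversible


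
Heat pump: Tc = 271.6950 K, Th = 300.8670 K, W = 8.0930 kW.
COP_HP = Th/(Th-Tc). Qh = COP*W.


COP = 300.8670 / 29.1720 = 10.3136
Qh = 10.3136 * 8.0930 = 83.4676 kW

COP = 10.3136, Qh = 83.4676 kW


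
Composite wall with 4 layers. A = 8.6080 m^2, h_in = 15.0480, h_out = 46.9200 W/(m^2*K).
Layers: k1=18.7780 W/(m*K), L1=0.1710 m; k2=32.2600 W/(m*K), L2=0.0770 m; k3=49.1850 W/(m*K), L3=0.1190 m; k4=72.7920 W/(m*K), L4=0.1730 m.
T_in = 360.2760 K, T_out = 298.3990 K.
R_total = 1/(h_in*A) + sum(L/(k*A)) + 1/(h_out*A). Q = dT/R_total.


R_conv_in = 1/(15.0480*8.6080) = 0.0077
R_1 = 0.1710/(18.7780*8.6080) = 0.0011
R_2 = 0.0770/(32.2600*8.6080) = 0.0003
R_3 = 0.1190/(49.1850*8.6080) = 0.0003
R_4 = 0.1730/(72.7920*8.6080) = 0.0003
R_conv_out = 1/(46.9200*8.6080) = 0.0025
R_total = 0.0121 K/W
Q = 61.8770 / 0.0121 = 5118.7448 W

R_total = 0.0121 K/W, Q = 5118.7448 W


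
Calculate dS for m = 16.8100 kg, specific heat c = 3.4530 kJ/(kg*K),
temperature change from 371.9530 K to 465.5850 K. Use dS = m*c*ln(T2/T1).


T2/T1 = 1.2517
ln(T2/T1) = 0.2245
dS = 16.8100 * 3.4530 * 0.2245 = 13.0327 kJ/K

13.0327 kJ/K


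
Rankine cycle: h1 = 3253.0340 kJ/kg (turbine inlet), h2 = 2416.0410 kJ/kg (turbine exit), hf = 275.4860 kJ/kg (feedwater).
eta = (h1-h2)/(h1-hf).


W = 836.9930 kJ/kg
Q_in = 2977.5480 kJ/kg
eta = 0.2811 = 28.1101%

eta = 28.1101%


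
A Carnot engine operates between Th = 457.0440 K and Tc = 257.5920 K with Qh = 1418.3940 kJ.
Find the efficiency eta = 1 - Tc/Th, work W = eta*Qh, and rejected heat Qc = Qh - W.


eta = 1 - 257.5920/457.0440 = 0.4364
W = 0.4364 * 1418.3940 = 618.9809 kJ
Qc = 1418.3940 - 618.9809 = 799.4131 kJ

eta = 43.6396%, W = 618.9809 kJ, Qc = 799.4131 kJ


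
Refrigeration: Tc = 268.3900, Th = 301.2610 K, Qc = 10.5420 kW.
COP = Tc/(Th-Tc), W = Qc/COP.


COP = 268.3900 / 32.8710 = 8.1649
W = 10.5420 / 8.1649 = 1.2911 kW

COP = 8.1649, W = 1.2911 kW


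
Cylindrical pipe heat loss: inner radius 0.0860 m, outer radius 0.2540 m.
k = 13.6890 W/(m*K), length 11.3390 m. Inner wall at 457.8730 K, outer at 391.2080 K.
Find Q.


dT = 66.6650 K
ln(ro/ri) = 1.0830
Q = 2*pi*13.6890*11.3390*66.6650 / 1.0830 = 60034.5139 W

60034.5139 W


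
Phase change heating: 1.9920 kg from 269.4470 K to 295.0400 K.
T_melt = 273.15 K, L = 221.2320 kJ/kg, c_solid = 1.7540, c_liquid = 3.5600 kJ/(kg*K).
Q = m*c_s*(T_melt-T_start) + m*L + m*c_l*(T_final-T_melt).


Q1 (sensible, solid) = 1.9920 * 1.7540 * 3.7030 = 12.9382 kJ
Q2 (latent) = 1.9920 * 221.2320 = 440.6941 kJ
Q3 (sensible, liquid) = 1.9920 * 3.5600 * 21.8900 = 155.2334 kJ
Q_total = 608.8657 kJ

608.8657 kJ


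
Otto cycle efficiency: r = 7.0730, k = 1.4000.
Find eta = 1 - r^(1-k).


r^(k-1) = 2.1870
eta = 1 - 1/2.1870 = 0.5427 = 54.2745%

54.2745%


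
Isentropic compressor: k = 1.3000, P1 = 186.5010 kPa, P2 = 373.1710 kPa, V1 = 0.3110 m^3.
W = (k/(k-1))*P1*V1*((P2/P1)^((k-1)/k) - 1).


(k-1)/k = 0.2308
(P2/P1)^exp = 1.1736
W = 4.3333 * 186.5010 * 0.3110 * (1.1736 - 1) = 43.6286 kJ

43.6286 kJ


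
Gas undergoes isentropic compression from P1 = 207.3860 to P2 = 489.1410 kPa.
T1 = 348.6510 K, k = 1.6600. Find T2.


(k-1)/k = 0.3976
(P2/P1)^exp = 1.4066
T2 = 348.6510 * 1.4066 = 490.4049 K

490.4049 K


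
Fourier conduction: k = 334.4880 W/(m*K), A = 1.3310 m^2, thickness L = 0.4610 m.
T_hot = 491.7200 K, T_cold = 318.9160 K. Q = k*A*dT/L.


dT = 172.8040 K
Q = 334.4880 * 1.3310 * 172.8040 / 0.4610 = 166882.7559 W

166882.7559 W


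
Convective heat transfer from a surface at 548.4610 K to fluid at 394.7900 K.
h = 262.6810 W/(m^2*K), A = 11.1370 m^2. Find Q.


dT = 153.6710 K
Q = 262.6810 * 11.1370 * 153.6710 = 449561.1754 W

449561.1754 W


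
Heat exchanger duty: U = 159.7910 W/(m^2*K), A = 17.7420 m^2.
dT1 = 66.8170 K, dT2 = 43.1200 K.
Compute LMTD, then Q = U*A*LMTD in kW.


LMTD = 54.1064 K
Q = 159.7910 * 17.7420 * 54.1064 = 153392.2039 W = 153.3922 kW

153.3922 kW


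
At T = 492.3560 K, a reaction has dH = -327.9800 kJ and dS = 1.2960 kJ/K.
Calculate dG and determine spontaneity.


T*dS = 492.3560 * 1.2960 = 638.0934 kJ
dG = -327.9800 - 638.0934 = -966.0734 kJ (spontaneous)

dG = -966.0734 kJ, spontaneous


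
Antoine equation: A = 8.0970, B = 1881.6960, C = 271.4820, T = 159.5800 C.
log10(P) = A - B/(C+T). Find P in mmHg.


C+T = 431.0620
B/(C+T) = 4.3653
log10(P) = 8.0970 - 4.3653 = 3.7317
P = 10^3.7317 = 5391.9264 mmHg

5391.9264 mmHg


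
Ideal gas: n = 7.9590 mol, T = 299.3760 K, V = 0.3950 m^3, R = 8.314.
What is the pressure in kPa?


P = nRT/V = 7.9590 * 8.314 * 299.3760 / 0.3950
= 19810.0470 / 0.3950 = 50152.0178 Pa = 50.1520 kPa

50.1520 kPa


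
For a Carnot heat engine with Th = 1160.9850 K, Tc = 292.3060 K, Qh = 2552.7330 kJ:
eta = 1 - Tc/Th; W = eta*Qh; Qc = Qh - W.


eta = 1 - 292.3060/1160.9850 = 0.7482
W = 0.7482 * 2552.7330 = 1910.0208 kJ
Qc = 2552.7330 - 1910.0208 = 642.7122 kJ

eta = 74.8226%, W = 1910.0208 kJ, Qc = 642.7122 kJ


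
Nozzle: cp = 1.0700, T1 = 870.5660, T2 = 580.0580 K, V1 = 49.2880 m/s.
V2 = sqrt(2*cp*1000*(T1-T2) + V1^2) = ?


dT = 290.5080 K
2*cp*1000*dT = 621687.1200
V1^2 = 2429.3069
V2 = sqrt(624116.4269) = 790.0104 m/s

790.0104 m/s


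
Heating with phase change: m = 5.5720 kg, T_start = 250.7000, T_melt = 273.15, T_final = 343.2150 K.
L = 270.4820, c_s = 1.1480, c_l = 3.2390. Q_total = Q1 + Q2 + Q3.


Q1 (sensible, solid) = 5.5720 * 1.1480 * 22.4500 = 143.6049 kJ
Q2 (latent) = 5.5720 * 270.4820 = 1507.1257 kJ
Q3 (sensible, liquid) = 5.5720 * 3.2390 * 70.0650 = 1264.5127 kJ
Q_total = 2915.2433 kJ

2915.2433 kJ


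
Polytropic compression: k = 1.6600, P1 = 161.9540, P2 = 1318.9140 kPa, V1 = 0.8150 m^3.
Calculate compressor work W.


(k-1)/k = 0.3976
(P2/P1)^exp = 2.3022
W = 2.5152 * 161.9540 * 0.8150 * (2.3022 - 1) = 432.2920 kJ

432.2920 kJ


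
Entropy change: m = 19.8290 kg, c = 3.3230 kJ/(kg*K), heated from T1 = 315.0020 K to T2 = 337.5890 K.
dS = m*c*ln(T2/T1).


T2/T1 = 1.0717
ln(T2/T1) = 0.0693
dS = 19.8290 * 3.3230 * 0.0693 = 4.5630 kJ/K

4.5630 kJ/K


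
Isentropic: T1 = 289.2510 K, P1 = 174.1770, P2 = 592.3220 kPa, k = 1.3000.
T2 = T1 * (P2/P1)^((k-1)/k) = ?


(k-1)/k = 0.2308
(P2/P1)^exp = 1.3264
T2 = 289.2510 * 1.3264 = 383.6579 K

383.6579 K


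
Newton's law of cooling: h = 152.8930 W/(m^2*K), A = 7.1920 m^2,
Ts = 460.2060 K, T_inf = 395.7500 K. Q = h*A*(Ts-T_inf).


dT = 64.4560 K
Q = 152.8930 * 7.1920 * 64.4560 = 70876.2337 W

70876.2337 W


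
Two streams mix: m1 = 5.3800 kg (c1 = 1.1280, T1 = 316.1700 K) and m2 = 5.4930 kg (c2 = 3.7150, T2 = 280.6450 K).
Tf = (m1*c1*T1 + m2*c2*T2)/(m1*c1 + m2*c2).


num = 7645.7027
den = 26.4751
Tf = 288.7881 K

288.7881 K


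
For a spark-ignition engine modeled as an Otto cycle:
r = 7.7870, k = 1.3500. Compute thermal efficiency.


r^(k-1) = 2.0511
eta = 1 - 1/2.0511 = 0.5124 = 51.2449%

51.2449%


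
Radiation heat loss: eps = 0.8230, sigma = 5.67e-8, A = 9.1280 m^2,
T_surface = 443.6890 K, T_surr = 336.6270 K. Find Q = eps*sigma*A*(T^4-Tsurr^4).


T^4 = 3.8754e+10
Tsurr^4 = 1.2841e+10
Q = 0.8230 * 5.67e-8 * 9.1280 * 2.5913e+10 = 11037.6067 W

11037.6067 W


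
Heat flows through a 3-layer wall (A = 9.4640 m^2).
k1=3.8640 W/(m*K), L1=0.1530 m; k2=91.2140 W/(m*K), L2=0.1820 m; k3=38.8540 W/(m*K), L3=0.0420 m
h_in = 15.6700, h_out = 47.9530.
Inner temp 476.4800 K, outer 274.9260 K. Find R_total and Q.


R_conv_in = 1/(15.6700*9.4640) = 0.0067
R_1 = 0.1530/(3.8640*9.4640) = 0.0042
R_2 = 0.1820/(91.2140*9.4640) = 0.0002
R_3 = 0.0420/(38.8540*9.4640) = 0.0001
R_conv_out = 1/(47.9530*9.4640) = 0.0022
R_total = 0.0135 K/W
Q = 201.5540 / 0.0135 = 14979.3420 W

R_total = 0.0135 K/W, Q = 14979.3420 W


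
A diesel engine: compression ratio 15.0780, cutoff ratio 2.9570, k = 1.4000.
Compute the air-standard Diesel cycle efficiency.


r^(k-1) = 2.9603
rc^k = 4.5624
eta = 0.5608 = 56.0778%

56.0778%


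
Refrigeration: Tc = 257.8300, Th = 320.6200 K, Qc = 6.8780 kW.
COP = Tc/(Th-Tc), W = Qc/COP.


COP = 257.8300 / 62.7900 = 4.1062
W = 6.8780 / 4.1062 = 1.6750 kW

COP = 4.1062, W = 1.6750 kW


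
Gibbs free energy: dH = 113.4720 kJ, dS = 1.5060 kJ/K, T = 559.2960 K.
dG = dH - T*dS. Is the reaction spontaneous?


T*dS = 559.2960 * 1.5060 = 842.2998 kJ
dG = 113.4720 - 842.2998 = -728.8278 kJ (spontaneous)

dG = -728.8278 kJ, spontaneous


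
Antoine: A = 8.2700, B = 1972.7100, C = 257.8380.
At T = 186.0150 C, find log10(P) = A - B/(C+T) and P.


C+T = 443.8530
B/(C+T) = 4.4445
log10(P) = 8.2700 - 4.4445 = 3.8255
P = 10^3.8255 = 6690.9528 mmHg

6690.9528 mmHg


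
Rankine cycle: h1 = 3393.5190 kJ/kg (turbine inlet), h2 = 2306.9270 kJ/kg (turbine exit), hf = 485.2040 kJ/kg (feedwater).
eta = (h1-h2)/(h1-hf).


W = 1086.5920 kJ/kg
Q_in = 2908.3150 kJ/kg
eta = 0.3736 = 37.3616%

eta = 37.3616%


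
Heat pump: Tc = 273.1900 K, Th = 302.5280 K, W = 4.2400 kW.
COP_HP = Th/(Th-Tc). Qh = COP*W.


COP = 302.5280 / 29.3380 = 10.3118
Qh = 10.3118 * 4.2400 = 43.7221 kW

COP = 10.3118, Qh = 43.7221 kW


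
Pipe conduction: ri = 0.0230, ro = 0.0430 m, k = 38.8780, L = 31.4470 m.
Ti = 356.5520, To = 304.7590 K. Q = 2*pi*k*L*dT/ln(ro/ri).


dT = 51.7930 K
ln(ro/ri) = 0.6257
Q = 2*pi*38.8780*31.4470*51.7930 / 0.6257 = 635863.3911 W

635863.3911 W


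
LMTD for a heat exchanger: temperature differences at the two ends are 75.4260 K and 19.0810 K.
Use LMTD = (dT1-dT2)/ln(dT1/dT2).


dT1/dT2 = 3.9529
ln(dT1/dT2) = 1.3745
LMTD = 56.3450 / 1.3745 = 40.9943 K

40.9943 K


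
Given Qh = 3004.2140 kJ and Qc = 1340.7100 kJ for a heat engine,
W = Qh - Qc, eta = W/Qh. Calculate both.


W = 3004.2140 - 1340.7100 = 1663.5040 kJ
eta = 1663.5040 / 3004.2140 = 0.5537 = 55.3724%

W = 1663.5040 kJ, eta = 55.3724%


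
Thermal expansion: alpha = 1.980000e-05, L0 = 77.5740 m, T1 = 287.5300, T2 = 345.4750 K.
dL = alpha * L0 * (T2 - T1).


dT = 57.9450 K
dL = 1.980000e-05 * 77.5740 * 57.9450 = 0.089002 m
L_final = 77.663002 m

dL = 0.089002 m


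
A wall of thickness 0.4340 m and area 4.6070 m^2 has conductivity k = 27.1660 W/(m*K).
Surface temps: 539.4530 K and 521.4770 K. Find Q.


dT = 17.9760 K
Q = 27.1660 * 4.6070 * 17.9760 / 0.4340 = 5183.7881 W

5183.7881 W


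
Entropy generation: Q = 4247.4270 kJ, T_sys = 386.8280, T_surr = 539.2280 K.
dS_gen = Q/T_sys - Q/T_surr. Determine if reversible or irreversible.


dS_sys = 4247.4270/386.8280 = 10.9801 kJ/K
dS_surr = -4247.4270/539.2280 = -7.8769 kJ/K
dS_gen = 10.9801 - 7.8769 = 3.1033 kJ/K (irreversible)

dS_gen = 3.1033 kJ/K, irreversible


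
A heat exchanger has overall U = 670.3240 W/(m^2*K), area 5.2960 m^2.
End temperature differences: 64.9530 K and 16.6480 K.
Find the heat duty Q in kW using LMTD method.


LMTD = 35.4825 K
Q = 670.3240 * 5.2960 * 35.4825 = 125964.2862 W = 125.9643 kW

125.9643 kW


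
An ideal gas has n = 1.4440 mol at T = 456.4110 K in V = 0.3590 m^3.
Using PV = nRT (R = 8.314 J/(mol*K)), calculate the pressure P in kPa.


P = nRT/V = 1.4440 * 8.314 * 456.4110 / 0.3590
= 5479.4039 / 0.3590 = 15262.9636 Pa = 15.2630 kPa

15.2630 kPa


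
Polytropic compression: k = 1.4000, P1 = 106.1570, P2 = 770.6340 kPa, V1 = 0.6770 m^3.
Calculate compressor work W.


(k-1)/k = 0.2857
(P2/P1)^exp = 1.7619
W = 3.5000 * 106.1570 * 0.6770 * (1.7619 - 1) = 191.6374 kJ

191.6374 kJ


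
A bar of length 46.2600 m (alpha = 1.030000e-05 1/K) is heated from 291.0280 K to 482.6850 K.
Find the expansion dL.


dT = 191.6570 K
dL = 1.030000e-05 * 46.2600 * 191.6570 = 0.091320 m
L_final = 46.351320 m

dL = 0.091320 m


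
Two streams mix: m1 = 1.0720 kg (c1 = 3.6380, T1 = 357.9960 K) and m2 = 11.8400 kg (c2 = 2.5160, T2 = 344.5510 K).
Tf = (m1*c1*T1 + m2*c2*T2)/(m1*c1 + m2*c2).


num = 11660.1428
den = 33.6894
Tf = 346.1074 K

346.1074 K


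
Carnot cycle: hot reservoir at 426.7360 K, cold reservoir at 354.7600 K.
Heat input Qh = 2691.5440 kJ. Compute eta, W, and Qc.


eta = 1 - 354.7600/426.7360 = 0.1687
W = 0.1687 * 2691.5440 = 453.9729 kJ
Qc = 2691.5440 - 453.9729 = 2237.5711 kJ

eta = 16.8666%, W = 453.9729 kJ, Qc = 2237.5711 kJ


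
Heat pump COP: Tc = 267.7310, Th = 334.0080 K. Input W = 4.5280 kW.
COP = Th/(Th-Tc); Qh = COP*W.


COP = 334.0080 / 66.2770 = 5.0396
Qh = 5.0396 * 4.5280 = 22.8192 kW

COP = 5.0396, Qh = 22.8192 kW


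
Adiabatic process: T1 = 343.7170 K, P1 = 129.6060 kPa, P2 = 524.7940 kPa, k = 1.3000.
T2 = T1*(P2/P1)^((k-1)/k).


(k-1)/k = 0.2308
(P2/P1)^exp = 1.3809
T2 = 343.7170 * 1.3809 = 474.6373 K

474.6373 K


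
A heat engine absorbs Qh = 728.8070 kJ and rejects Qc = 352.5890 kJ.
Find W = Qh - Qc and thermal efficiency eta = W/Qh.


W = 728.8070 - 352.5890 = 376.2180 kJ
eta = 376.2180 / 728.8070 = 0.5162 = 51.6211%

W = 376.2180 kJ, eta = 51.6211%


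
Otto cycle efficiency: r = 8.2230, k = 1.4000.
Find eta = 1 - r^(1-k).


r^(k-1) = 2.3228
eta = 1 - 1/2.3228 = 0.5695 = 56.9485%

56.9485%


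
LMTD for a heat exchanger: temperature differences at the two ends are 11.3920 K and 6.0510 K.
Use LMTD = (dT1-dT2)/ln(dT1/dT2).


dT1/dT2 = 1.8827
ln(dT1/dT2) = 0.6327
LMTD = 5.3410 / 0.6327 = 8.4418 K

8.4418 K


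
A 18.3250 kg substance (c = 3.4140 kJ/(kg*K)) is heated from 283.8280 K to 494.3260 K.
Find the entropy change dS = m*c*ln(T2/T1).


T2/T1 = 1.7416
ln(T2/T1) = 0.5548
dS = 18.3250 * 3.4140 * 0.5548 = 34.7108 kJ/K

34.7108 kJ/K


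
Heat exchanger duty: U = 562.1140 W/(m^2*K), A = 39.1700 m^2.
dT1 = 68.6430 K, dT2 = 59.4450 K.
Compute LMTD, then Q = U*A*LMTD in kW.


LMTD = 63.9338 K
Q = 562.1140 * 39.1700 * 63.9338 = 1407693.9481 W = 1407.6939 kW

1407.6939 kW


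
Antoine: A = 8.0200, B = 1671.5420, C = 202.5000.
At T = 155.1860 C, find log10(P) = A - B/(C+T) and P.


C+T = 357.6860
B/(C+T) = 4.6732
log10(P) = 8.0200 - 4.6732 = 3.3468
P = 10^3.3468 = 2222.2321 mmHg

2222.2321 mmHg


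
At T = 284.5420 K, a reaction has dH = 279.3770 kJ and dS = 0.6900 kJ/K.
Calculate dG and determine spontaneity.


T*dS = 284.5420 * 0.6900 = 196.3340 kJ
dG = 279.3770 - 196.3340 = 83.0430 kJ (non-spontaneous)

dG = 83.0430 kJ, non-spontaneous


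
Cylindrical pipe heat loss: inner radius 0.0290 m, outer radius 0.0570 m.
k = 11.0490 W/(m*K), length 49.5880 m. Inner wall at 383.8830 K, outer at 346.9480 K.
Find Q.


dT = 36.9350 K
ln(ro/ri) = 0.6758
Q = 2*pi*11.0490*49.5880*36.9350 / 0.6758 = 188160.2965 W

188160.2965 W


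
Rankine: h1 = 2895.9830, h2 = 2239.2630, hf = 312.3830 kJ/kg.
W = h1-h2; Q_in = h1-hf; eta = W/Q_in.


W = 656.7200 kJ/kg
Q_in = 2583.6000 kJ/kg
eta = 0.2542 = 25.4188%

eta = 25.4188%


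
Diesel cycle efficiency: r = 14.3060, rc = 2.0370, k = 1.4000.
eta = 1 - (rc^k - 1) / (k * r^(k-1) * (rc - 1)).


r^(k-1) = 2.8987
rc^k = 2.7076
eta = 0.5942 = 59.4233%

59.4233%


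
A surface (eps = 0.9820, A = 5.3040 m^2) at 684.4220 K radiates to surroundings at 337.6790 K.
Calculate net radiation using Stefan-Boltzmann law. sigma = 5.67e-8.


T^4 = 2.1943e+11
Tsurr^4 = 1.3002e+10
Q = 0.9820 * 5.67e-8 * 5.3040 * 2.0643e+11 = 60962.9700 W

60962.9700 W


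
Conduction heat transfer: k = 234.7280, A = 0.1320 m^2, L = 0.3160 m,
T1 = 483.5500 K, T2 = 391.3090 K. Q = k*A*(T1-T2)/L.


dT = 92.2410 K
Q = 234.7280 * 0.1320 * 92.2410 / 0.3160 = 9044.3165 W

9044.3165 W


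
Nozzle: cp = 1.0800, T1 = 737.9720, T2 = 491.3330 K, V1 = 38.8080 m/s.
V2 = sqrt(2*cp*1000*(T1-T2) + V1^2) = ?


dT = 246.6390 K
2*cp*1000*dT = 532740.2400
V1^2 = 1506.0609
V2 = sqrt(534246.3009) = 730.9215 m/s

730.9215 m/s


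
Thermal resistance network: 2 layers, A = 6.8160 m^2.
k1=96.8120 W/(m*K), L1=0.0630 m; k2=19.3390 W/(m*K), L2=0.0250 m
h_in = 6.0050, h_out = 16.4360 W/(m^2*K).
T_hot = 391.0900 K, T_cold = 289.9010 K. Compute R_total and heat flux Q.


R_conv_in = 1/(6.0050*6.8160) = 0.0244
R_1 = 0.0630/(96.8120*6.8160) = 9.5473e-05
R_2 = 0.0250/(19.3390*6.8160) = 0.0002
R_conv_out = 1/(16.4360*6.8160) = 0.0089
R_total = 0.0336 K/W
Q = 101.1890 / 0.0336 = 3007.6924 W

R_total = 0.0336 K/W, Q = 3007.6924 W


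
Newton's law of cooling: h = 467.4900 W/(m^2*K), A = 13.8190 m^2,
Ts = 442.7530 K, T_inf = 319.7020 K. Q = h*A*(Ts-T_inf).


dT = 123.0510 K
Q = 467.4900 * 13.8190 * 123.0510 = 794939.5226 W

794939.5226 W


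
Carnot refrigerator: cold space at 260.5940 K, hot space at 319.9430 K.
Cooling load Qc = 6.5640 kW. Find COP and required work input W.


COP = 260.5940 / 59.3490 = 4.3909
W = 6.5640 / 4.3909 = 1.4949 kW

COP = 4.3909, W = 1.4949 kW


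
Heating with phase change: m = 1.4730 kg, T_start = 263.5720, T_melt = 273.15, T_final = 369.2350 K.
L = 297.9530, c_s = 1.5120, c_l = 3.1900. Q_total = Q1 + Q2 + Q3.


Q1 (sensible, solid) = 1.4730 * 1.5120 * 9.5780 = 21.3319 kJ
Q2 (latent) = 1.4730 * 297.9530 = 438.8848 kJ
Q3 (sensible, liquid) = 1.4730 * 3.1900 * 96.0850 = 451.4909 kJ
Q_total = 911.7076 kJ

911.7076 kJ


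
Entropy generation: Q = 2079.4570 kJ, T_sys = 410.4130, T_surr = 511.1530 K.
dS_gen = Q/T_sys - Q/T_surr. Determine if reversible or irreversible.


dS_sys = 2079.4570/410.4130 = 5.0667 kJ/K
dS_surr = -2079.4570/511.1530 = -4.0682 kJ/K
dS_gen = 5.0667 - 4.0682 = 0.9986 kJ/K (irreversible)

dS_gen = 0.9986 kJ/K, irreversible


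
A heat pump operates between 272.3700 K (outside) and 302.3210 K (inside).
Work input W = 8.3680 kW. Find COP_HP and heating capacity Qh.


COP = 302.3210 / 29.9510 = 10.0939
Qh = 10.0939 * 8.3680 = 84.4654 kW

COP = 10.0939, Qh = 84.4654 kW


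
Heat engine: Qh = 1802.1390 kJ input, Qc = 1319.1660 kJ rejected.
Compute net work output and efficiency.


W = 1802.1390 - 1319.1660 = 482.9730 kJ
eta = 482.9730 / 1802.1390 = 0.2680 = 26.8000%

W = 482.9730 kJ, eta = 26.8000%


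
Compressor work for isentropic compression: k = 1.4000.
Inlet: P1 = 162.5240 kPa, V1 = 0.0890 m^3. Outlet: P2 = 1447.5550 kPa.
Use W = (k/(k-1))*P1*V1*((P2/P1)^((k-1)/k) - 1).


(k-1)/k = 0.2857
(P2/P1)^exp = 1.8679
W = 3.5000 * 162.5240 * 0.0890 * (1.8679 - 1) = 43.9373 kJ

43.9373 kJ


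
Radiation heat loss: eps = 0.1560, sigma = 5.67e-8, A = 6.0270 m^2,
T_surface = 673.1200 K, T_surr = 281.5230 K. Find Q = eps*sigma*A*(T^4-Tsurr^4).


T^4 = 2.0529e+11
Tsurr^4 = 6.2814e+09
Q = 0.1560 * 5.67e-8 * 6.0270 * 1.9901e+11 = 10609.2083 W

10609.2083 W


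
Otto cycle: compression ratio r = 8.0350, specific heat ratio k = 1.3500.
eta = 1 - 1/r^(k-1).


r^(k-1) = 2.0737
eta = 1 - 1/2.0737 = 0.5178 = 51.7769%

51.7769%


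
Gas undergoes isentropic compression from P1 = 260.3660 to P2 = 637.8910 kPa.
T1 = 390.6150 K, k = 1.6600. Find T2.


(k-1)/k = 0.3976
(P2/P1)^exp = 1.4280
T2 = 390.6150 * 1.4280 = 557.7969 K

557.7969 K


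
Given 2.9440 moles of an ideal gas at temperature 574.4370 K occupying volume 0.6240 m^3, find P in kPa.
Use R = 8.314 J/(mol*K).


P = nRT/V = 2.9440 * 8.314 * 574.4370 / 0.6240
= 14060.1590 / 0.6240 = 22532.3061 Pa = 22.5323 kPa

22.5323 kPa


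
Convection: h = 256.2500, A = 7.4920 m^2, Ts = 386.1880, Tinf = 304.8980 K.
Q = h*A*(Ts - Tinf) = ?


dT = 81.2900 K
Q = 256.2500 * 7.4920 * 81.2900 = 156062.5742 W

156062.5742 W


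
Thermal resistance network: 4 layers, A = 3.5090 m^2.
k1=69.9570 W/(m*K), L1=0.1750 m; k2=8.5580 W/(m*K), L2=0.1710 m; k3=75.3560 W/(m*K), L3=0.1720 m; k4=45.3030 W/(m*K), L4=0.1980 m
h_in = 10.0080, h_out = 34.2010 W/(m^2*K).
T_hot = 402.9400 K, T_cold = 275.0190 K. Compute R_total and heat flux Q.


R_conv_in = 1/(10.0080*3.5090) = 0.0285
R_1 = 0.1750/(69.9570*3.5090) = 0.0007
R_2 = 0.1710/(8.5580*3.5090) = 0.0057
R_3 = 0.1720/(75.3560*3.5090) = 0.0007
R_4 = 0.1980/(45.3030*3.5090) = 0.0012
R_conv_out = 1/(34.2010*3.5090) = 0.0083
R_total = 0.0451 K/W
Q = 127.9210 / 0.0451 = 2835.6872 W

R_total = 0.0451 K/W, Q = 2835.6872 W


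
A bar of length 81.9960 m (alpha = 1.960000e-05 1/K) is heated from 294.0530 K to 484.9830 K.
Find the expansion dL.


dT = 190.9300 K
dL = 1.960000e-05 * 81.9960 * 190.9300 = 0.306848 m
L_final = 82.302848 m

dL = 0.306848 m


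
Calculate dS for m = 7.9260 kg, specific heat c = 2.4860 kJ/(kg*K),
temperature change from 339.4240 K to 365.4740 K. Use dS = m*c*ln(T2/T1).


T2/T1 = 1.0767
ln(T2/T1) = 0.0739
dS = 7.9260 * 2.4860 * 0.0739 = 1.4570 kJ/K

1.4570 kJ/K


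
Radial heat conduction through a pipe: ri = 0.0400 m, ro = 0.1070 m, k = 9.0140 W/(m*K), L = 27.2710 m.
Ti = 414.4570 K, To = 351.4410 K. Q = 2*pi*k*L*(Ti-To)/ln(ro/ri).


dT = 63.0160 K
ln(ro/ri) = 0.9839
Q = 2*pi*9.0140*27.2710*63.0160 / 0.9839 = 98918.2812 W

98918.2812 W


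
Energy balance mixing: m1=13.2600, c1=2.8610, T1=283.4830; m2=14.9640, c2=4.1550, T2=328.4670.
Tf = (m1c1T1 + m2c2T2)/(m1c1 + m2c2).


num = 31177.0286
den = 100.1123
Tf = 311.4206 K

311.4206 K


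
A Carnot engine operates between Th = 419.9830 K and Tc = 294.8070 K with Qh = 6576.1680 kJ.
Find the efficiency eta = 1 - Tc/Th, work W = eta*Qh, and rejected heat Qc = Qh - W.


eta = 1 - 294.8070/419.9830 = 0.2981
W = 0.2981 * 6576.1680 = 1960.0279 kJ
Qc = 6576.1680 - 1960.0279 = 4616.1401 kJ

eta = 29.8050%, W = 1960.0279 kJ, Qc = 4616.1401 kJ


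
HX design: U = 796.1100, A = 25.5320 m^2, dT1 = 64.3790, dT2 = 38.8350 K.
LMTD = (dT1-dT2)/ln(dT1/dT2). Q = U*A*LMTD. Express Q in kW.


LMTD = 50.5356 K
Q = 796.1100 * 25.5320 * 50.5356 = 1027200.5033 W = 1027.2005 kW

1027.2005 kW


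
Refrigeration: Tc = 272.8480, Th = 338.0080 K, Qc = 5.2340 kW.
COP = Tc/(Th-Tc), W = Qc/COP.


COP = 272.8480 / 65.1600 = 4.1874
W = 5.2340 / 4.1874 = 1.2500 kW

COP = 4.1874, W = 1.2500 kW


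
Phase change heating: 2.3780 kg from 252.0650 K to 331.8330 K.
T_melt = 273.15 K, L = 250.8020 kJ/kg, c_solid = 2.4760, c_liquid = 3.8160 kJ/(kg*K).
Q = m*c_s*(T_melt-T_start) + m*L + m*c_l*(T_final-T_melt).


Q1 (sensible, solid) = 2.3780 * 2.4760 * 21.0850 = 124.1470 kJ
Q2 (latent) = 2.3780 * 250.8020 = 596.4072 kJ
Q3 (sensible, liquid) = 2.3780 * 3.8160 * 58.6830 = 532.5158 kJ
Q_total = 1253.0699 kJ

1253.0699 kJ


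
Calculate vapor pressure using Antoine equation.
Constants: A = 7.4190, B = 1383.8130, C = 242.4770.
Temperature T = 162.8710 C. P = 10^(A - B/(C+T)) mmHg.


C+T = 405.3480
B/(C+T) = 3.4139
log10(P) = 7.4190 - 3.4139 = 4.0051
P = 10^4.0051 = 10118.3848 mmHg

10118.3848 mmHg


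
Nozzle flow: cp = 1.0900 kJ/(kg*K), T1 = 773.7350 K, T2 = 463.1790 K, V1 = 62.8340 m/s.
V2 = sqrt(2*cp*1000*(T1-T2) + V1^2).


dT = 310.5560 K
2*cp*1000*dT = 677012.0800
V1^2 = 3948.1116
V2 = sqrt(680960.1916) = 825.2031 m/s

825.2031 m/s


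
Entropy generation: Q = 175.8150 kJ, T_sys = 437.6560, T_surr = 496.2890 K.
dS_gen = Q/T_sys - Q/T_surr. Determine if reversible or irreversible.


dS_sys = 175.8150/437.6560 = 0.4017 kJ/K
dS_surr = -175.8150/496.2890 = -0.3543 kJ/K
dS_gen = 0.4017 - 0.3543 = 0.0475 kJ/K (irreversible)

dS_gen = 0.0475 kJ/K, irreversible


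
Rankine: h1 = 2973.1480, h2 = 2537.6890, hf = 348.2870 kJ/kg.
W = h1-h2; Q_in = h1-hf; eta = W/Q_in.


W = 435.4590 kJ/kg
Q_in = 2624.8610 kJ/kg
eta = 0.1659 = 16.5898%

eta = 16.5898%


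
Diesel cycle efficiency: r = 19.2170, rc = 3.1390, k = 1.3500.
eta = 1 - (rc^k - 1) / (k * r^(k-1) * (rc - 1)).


r^(k-1) = 2.8138
rc^k = 4.6846
eta = 0.5465 = 54.6528%

54.6528%


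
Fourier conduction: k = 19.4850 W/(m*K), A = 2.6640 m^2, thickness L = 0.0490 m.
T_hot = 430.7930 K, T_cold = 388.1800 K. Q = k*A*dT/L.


dT = 42.6130 K
Q = 19.4850 * 2.6640 * 42.6130 / 0.0490 = 45141.9859 W

45141.9859 W


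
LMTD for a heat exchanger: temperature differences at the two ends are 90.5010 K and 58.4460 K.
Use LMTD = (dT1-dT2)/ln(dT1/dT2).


dT1/dT2 = 1.5485
ln(dT1/dT2) = 0.4373
LMTD = 32.0550 / 0.4373 = 73.3092 K

73.3092 K


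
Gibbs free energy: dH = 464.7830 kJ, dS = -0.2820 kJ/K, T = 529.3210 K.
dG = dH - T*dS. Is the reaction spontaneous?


T*dS = 529.3210 * -0.2820 = -149.2685 kJ
dG = 464.7830 + 149.2685 = 614.0515 kJ (non-spontaneous)

dG = 614.0515 kJ, non-spontaneous


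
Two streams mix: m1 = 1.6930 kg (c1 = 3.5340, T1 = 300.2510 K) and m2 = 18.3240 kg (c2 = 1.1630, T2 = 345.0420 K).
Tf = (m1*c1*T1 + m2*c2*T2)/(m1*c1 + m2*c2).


num = 9149.5455
den = 27.2939
Tf = 335.2234 K

335.2234 K


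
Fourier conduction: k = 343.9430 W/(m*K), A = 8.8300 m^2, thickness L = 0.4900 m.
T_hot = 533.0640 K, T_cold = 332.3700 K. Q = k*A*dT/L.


dT = 200.6940 K
Q = 343.9430 * 8.8300 * 200.6940 / 0.4900 = 1243900.0563 W

1243900.0563 W


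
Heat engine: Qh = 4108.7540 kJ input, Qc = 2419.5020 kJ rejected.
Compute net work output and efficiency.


W = 4108.7540 - 2419.5020 = 1689.2520 kJ
eta = 1689.2520 / 4108.7540 = 0.4111 = 41.1135%

W = 1689.2520 kJ, eta = 41.1135%


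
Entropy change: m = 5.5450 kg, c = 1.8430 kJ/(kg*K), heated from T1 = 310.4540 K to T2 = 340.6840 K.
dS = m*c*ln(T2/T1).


T2/T1 = 1.0974
ln(T2/T1) = 0.0929
dS = 5.5450 * 1.8430 * 0.0929 = 0.9496 kJ/K

0.9496 kJ/K


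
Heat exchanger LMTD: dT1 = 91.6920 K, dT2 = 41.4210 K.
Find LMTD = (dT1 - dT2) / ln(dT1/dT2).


dT1/dT2 = 2.2137
ln(dT1/dT2) = 0.7946
LMTD = 50.2710 / 0.7946 = 63.2620 K

63.2620 K


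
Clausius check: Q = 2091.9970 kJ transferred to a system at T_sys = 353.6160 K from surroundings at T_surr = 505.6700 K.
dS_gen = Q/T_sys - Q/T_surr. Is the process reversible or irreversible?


dS_sys = 2091.9970/353.6160 = 5.9160 kJ/K
dS_surr = -2091.9970/505.6700 = -4.1371 kJ/K
dS_gen = 5.9160 - 4.1371 = 1.7789 kJ/K (irreversible)

dS_gen = 1.7789 kJ/K, irreversible


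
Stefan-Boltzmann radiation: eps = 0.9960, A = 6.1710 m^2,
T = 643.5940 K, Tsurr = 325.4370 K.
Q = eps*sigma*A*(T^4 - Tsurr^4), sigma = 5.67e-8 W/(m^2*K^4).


T^4 = 1.7157e+11
Tsurr^4 = 1.1217e+10
Q = 0.9960 * 5.67e-8 * 6.1710 * 1.6036e+11 = 55883.3870 W

55883.3870 W


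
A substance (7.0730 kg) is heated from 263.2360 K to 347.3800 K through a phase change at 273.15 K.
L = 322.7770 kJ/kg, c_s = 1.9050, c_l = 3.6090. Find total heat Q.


Q1 (sensible, solid) = 7.0730 * 1.9050 * 9.9140 = 133.5819 kJ
Q2 (latent) = 7.0730 * 322.7770 = 2283.0017 kJ
Q3 (sensible, liquid) = 7.0730 * 3.6090 * 74.2300 = 1894.8289 kJ
Q_total = 4311.4125 kJ

4311.4125 kJ


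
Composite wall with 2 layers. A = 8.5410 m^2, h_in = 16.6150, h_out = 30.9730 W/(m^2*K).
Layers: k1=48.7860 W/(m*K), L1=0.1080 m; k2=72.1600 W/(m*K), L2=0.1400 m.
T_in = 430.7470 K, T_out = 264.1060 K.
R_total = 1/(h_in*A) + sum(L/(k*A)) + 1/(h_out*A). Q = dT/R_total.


R_conv_in = 1/(16.6150*8.5410) = 0.0070
R_1 = 0.1080/(48.7860*8.5410) = 0.0003
R_2 = 0.1400/(72.1600*8.5410) = 0.0002
R_conv_out = 1/(30.9730*8.5410) = 0.0038
R_total = 0.0113 K/W
Q = 166.6410 / 0.0113 = 14729.6925 W

R_total = 0.0113 K/W, Q = 14729.6925 W


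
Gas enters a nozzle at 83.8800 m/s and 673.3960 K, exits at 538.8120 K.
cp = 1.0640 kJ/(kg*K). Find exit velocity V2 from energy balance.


dT = 134.5840 K
2*cp*1000*dT = 286394.7520
V1^2 = 7035.8544
V2 = sqrt(293430.6064) = 541.6924 m/s

541.6924 m/s


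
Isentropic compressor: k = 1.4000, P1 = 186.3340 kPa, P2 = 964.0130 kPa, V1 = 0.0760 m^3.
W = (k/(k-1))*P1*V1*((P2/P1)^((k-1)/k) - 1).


(k-1)/k = 0.2857
(P2/P1)^exp = 1.5993
W = 3.5000 * 186.3340 * 0.0760 * (1.5993 - 1) = 29.7061 kJ

29.7061 kJ


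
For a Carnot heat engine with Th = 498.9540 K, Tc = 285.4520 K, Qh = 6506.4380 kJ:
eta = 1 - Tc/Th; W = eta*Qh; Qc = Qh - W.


eta = 1 - 285.4520/498.9540 = 0.4279
W = 0.4279 * 6506.4380 = 2784.0994 kJ
Qc = 6506.4380 - 2784.0994 = 3722.3386 kJ

eta = 42.7899%, W = 2784.0994 kJ, Qc = 3722.3386 kJ


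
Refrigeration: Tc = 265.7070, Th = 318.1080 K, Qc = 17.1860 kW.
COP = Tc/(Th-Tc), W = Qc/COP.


COP = 265.7070 / 52.4010 = 5.0706
W = 17.1860 / 5.0706 = 3.3893 kW

COP = 5.0706, W = 3.3893 kW


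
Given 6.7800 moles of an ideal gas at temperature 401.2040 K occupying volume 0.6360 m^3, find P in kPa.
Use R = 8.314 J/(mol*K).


P = nRT/V = 6.7800 * 8.314 * 401.2040 / 0.6360
= 22615.4362 / 0.6360 = 35558.8619 Pa = 35.5589 kPa

35.5589 kPa


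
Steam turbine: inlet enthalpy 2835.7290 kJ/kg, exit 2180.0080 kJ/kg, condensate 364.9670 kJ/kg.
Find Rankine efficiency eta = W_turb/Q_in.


W = 655.7210 kJ/kg
Q_in = 2470.7620 kJ/kg
eta = 0.2654 = 26.5392%

eta = 26.5392%


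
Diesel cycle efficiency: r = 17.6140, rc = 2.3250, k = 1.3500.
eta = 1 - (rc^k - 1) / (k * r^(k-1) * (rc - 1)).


r^(k-1) = 2.7293
rc^k = 3.1237
eta = 0.5650 = 56.4994%

56.4994%


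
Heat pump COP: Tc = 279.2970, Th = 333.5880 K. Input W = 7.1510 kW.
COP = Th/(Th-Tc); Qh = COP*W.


COP = 333.5880 / 54.2910 = 6.1444
Qh = 6.1444 * 7.1510 = 43.9389 kW

COP = 6.1444, Qh = 43.9389 kW


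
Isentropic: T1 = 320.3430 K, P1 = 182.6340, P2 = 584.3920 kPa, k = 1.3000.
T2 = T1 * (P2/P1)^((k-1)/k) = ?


(k-1)/k = 0.2308
(P2/P1)^exp = 1.3079
T2 = 320.3430 * 1.3079 = 418.9691 K

418.9691 K


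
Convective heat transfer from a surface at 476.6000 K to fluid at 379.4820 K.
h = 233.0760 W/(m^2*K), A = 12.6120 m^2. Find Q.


dT = 97.1180 K
Q = 233.0760 * 12.6120 * 97.1180 = 285483.6551 W

285483.6551 W


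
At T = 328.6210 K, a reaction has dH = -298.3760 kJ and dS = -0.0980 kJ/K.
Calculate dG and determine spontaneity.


T*dS = 328.6210 * -0.0980 = -32.2049 kJ
dG = -298.3760 + 32.2049 = -266.1711 kJ (spontaneous)

dG = -266.1711 kJ, spontaneous


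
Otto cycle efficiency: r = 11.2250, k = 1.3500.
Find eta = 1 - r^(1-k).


r^(k-1) = 2.3311
eta = 1 - 1/2.3311 = 0.5710 = 57.1022%

57.1022%


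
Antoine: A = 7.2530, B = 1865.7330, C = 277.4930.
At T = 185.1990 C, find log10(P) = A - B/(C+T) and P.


C+T = 462.6920
B/(C+T) = 4.0323
log10(P) = 7.2530 - 4.0323 = 3.2207
P = 10^3.2207 = 1662.0982 mmHg

1662.0982 mmHg


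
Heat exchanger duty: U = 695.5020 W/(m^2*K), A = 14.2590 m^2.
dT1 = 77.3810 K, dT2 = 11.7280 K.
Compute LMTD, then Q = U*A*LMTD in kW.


LMTD = 34.7966 K
Q = 695.5020 * 14.2590 * 34.7966 = 345084.0433 W = 345.0840 kW

345.0840 kW


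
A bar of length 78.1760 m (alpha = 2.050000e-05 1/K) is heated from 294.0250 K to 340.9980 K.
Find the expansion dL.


dT = 46.9730 K
dL = 2.050000e-05 * 78.1760 * 46.9730 = 0.075279 m
L_final = 78.251279 m

dL = 0.075279 m


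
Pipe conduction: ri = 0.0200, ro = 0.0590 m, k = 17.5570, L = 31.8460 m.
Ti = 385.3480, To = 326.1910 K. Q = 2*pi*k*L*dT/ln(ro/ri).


dT = 59.1570 K
ln(ro/ri) = 1.0818
Q = 2*pi*17.5570*31.8460*59.1570 / 1.0818 = 192106.5432 W

192106.5432 W


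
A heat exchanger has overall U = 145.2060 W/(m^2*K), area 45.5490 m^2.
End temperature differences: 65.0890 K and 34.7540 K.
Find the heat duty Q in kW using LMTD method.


LMTD = 48.3456 K
Q = 145.2060 * 45.5490 * 48.3456 = 319757.5048 W = 319.7575 kW

319.7575 kW


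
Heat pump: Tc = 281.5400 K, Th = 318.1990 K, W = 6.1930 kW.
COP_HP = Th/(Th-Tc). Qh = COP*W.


COP = 318.1990 / 36.6590 = 8.6800
Qh = 8.6800 * 6.1930 = 53.7551 kW

COP = 8.6800, Qh = 53.7551 kW


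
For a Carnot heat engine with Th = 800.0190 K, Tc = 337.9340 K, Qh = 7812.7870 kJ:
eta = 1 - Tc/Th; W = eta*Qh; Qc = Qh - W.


eta = 1 - 337.9340/800.0190 = 0.5776
W = 0.5776 * 7812.7870 = 4512.6074 kJ
Qc = 7812.7870 - 4512.6074 = 3300.1796 kJ

eta = 57.7593%, W = 4512.6074 kJ, Qc = 3300.1796 kJ
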